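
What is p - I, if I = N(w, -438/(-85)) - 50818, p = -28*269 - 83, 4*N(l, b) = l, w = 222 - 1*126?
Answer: 43179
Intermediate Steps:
w = 96 (w = 222 - 126 = 96)
N(l, b) = l/4
p = -7615 (p = -7532 - 83 = -7615)
I = -50794 (I = (¼)*96 - 50818 = 24 - 50818 = -50794)
p - I = -7615 - 1*(-50794) = -7615 + 50794 = 43179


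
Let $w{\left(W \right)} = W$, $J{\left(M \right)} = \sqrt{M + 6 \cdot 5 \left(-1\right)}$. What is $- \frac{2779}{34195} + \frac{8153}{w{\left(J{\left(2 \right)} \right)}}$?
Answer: $- \frac{397}{4885} - \frac{8153 i \sqrt{7}}{14} \approx -0.081269 - 1540.8 i$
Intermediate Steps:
$J{\left(M \right)} = \sqrt{-30 + M}$ ($J{\left(M \right)} = \sqrt{M + 30 \left(-1\right)} = \sqrt{M - 30} = \sqrt{-30 + M}$)
$- \frac{2779}{34195} + \frac{8153}{w{\left(J{\left(2 \right)} \right)}} = - \frac{2779}{34195} + \frac{8153}{\sqrt{-30 + 2}} = \left(-2779\right) \frac{1}{34195} + \frac{8153}{\sqrt{-28}} = - \frac{397}{4885} + \frac{8153}{2 i \sqrt{7}} = - \frac{397}{4885} + 8153 \left(- \frac{i \sqrt{7}}{14}\right) = - \frac{397}{4885} - \frac{8153 i \sqrt{7}}{14}$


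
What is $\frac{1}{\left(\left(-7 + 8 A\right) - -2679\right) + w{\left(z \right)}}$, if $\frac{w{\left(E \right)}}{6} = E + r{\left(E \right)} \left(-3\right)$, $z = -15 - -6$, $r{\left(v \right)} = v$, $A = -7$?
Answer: $\frac{1}{2724} \approx 0.00036711$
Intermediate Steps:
$z = -9$ ($z = -15 + 6 = -9$)
$w{\left(E \right)} = - 12 E$ ($w{\left(E \right)} = 6 \left(E + E \left(-3\right)\right) = 6 \left(E - 3 E\right) = 6 \left(- 2 E\right) = - 12 E$)
$\frac{1}{\left(\left(-7 + 8 A\right) - -2679\right) + w{\left(z \right)}} = \frac{1}{\left(\left(-7 + 8 \left(-7\right)\right) - -2679\right) - -108} = \frac{1}{\left(\left(-7 - 56\right) + 2679\right) + 108} = \frac{1}{\left(-63 + 2679\right) + 108} = \frac{1}{2616 + 108} = \frac{1}{2724}$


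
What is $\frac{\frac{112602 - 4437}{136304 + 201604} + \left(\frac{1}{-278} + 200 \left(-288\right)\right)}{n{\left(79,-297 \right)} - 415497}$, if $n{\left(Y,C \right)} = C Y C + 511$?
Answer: $- \frac{901803915073}{102604635024100} \approx -0.0087891$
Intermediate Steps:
$n{\left(Y,C \right)} = 511 + Y C^{2}$ ($n{\left(Y,C \right)} = Y C^{2} + 511 = 511 + Y C^{2}$)
$\frac{\frac{112602 - 4437}{136304 + 201604} + \left(\frac{1}{-278} + 200 \left(-288\right)\right)}{n{\left(79,-297 \right)} - 415497} = \frac{\frac{112602 - 4437}{136304 + 201604} + \left(\frac{1}{-278} + 200 \left(-288\right)\right)}{\left(511 + 79 \left(-297\right)^{2}\right) - 415497} = \frac{\frac{108165}{337908} - \frac{16012801}{278}}{\left(511 + 79 \cdot 88209\right) - 415497} = \frac{108165 \cdot \frac{1}{337908} - \frac{16012801}{278}}{\left(511 + 6968511\right) - 415497} = \frac{\frac{36055}{112636} - \frac{16012801}{278}}{6969022 - 415497} = - \frac{901803915073}{15656404 \cdot 6553525} = \left(- \frac{901803915073}{15656404}\right) \frac{1}{6553525} = - \frac{901803915073}{102604635024100}$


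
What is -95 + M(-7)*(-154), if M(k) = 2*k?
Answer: 2061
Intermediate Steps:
-95 + M(-7)*(-154) = -95 + (2*(-7))*(-154) = -95 - 14*(-154) = -95 + 2156 = 2061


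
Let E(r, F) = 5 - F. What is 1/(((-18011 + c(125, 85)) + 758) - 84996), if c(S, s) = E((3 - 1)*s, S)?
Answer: -1/102369 ≈ -9.7686e-6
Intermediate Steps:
c(S, s) = 5 - S
1/(((-18011 + c(125, 85)) + 758) - 84996) = 1/(((-18011 + (5 - 1*125)) + 758) - 84996) = 1/(((-18011 + (5 - 125)) + 758) - 84996) = 1/(((-18011 - 120) + 758) - 84996) = 1/((-18131 + 758) - 84996) = 1/(-17373 - 84996) = 1/(-102369) = -1/102369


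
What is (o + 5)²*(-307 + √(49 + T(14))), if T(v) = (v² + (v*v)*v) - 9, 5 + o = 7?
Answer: -15043 + 98*√745 ≈ -12368.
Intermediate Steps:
o = 2 (o = -5 + 7 = 2)
T(v) = -9 + v² + v³ (T(v) = (v² + v²*v) - 9 = (v² + v³) - 9 = -9 + v² + v³)
(o + 5)²*(-307 + √(49 + T(14))) = (2 + 5)²*(-307 + √(49 + (-9 + 14² + 14³))) = 7²*(-307 + √(49 + (-9 + 196 + 2744))) = 49*(-307 + √(49 + 2931)) = 49*(-307 + √2980) = 49*(-307 + 2*√745) = -15043 + 98*√745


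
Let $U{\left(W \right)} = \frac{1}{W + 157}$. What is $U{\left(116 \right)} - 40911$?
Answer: $- \frac{11168702}{273} \approx -40911.0$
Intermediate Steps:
$U{\left(W \right)} = \frac{1}{157 + W}$
$U{\left(116 \right)} - 40911 = \frac{1}{157 + 116} - 40911 = \frac{1}{273} - 40911 = - \frac{11168702}{273}$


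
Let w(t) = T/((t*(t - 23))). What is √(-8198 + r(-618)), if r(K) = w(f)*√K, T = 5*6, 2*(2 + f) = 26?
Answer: √(-3967832 - 110*I*√618)/22 ≈ 0.0312 - 90.543*I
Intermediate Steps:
f = 11 (f = -2 + (½)*26 = -2 + 13 = 11)
T = 30
w(t) = 30/(t*(-23 + t)) (w(t) = 30/((t*(t - 23))) = 30/((t*(-23 + t))) = 30*(1/(t*(-23 + t))) = 30/(t*(-23 + t)))
r(K) = -5*√K/22 (r(K) = (30/(11*(-23 + 11)))*√K = (30*(1/11)/(-12))*√K = (30*(1/11)*(-1/12))*√K = -5*√K/22)
√(-8198 + r(-618)) = √(-8198 - 5*I*√618/22)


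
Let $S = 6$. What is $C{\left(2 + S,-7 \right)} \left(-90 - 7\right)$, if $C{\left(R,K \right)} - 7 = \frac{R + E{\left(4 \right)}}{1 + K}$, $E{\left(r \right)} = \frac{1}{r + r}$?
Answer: $- \frac{26287}{48} \approx -547.65$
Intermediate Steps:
$E{\left(r \right)} = \frac{1}{2 r}$
$C{\left(R,K \right)} = 7 + \frac{\frac{1}{8} + R}{1 + K}$ ($C{\left(R,K \right)} = 7 + \frac{R + \frac{1}{2 \cdot 4}}{1 + K} = 7 + \frac{R + \frac{1}{2} \cdot \frac{1}{4}}{1 + K} = 7 + \frac{R + \frac{1}{8}}{1 + K} = 7 + \frac{\frac{1}{8} + R}{1 + K}$)
$C{\left(2 + S,-7 \right)} \left(-90 - 7\right) = \frac{\frac{57}{8} + \left(2 + 6\right) + 7 \left(-7\right)}{1 - 7} \left(-90 - 7\right) = \frac{\frac{57}{8} + 8 - 49}{-6} \left(-97\right) = \left(- \frac{1}{6}\right) \left(- \frac{271}{8}\right) \left(-97\right) = \frac{271}{48} \left(-97\right) = - \frac{26287}{48}$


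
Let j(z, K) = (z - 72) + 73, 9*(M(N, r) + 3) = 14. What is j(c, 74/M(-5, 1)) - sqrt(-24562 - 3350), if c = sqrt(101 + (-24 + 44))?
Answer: 12 - 2*I*sqrt(6978) ≈ 12.0 - 167.07*I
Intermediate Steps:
M(N, r) = -13/9 (M(N, r) = -3 + (1/9)*14 = -3 + 14/9 = -13/9)
c = 11 (c = sqrt(101 + 20) = sqrt(121) = 11)
j(z, K) = 1 + z (j(z, K) = (-72 + z) + 73 = 1 + z)
j(c, 74/M(-5, 1)) - sqrt(-24562 - 3350) = (1 + 11) - sqrt(-24562 - 3350) = 12 - sqrt(-27912) = 12 - 2*I*sqrt(6978)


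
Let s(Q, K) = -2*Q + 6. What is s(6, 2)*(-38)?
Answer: 228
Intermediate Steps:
s(Q, K) = 6 - 2*Q
s(6, 2)*(-38) = (6 - 2*6)*(-38) = (6 - 12)*(-38) = -6*(-38) = 228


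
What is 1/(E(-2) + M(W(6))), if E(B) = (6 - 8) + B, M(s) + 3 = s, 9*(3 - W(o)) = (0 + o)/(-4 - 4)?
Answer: -12/47 ≈ -0.25532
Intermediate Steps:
W(o) = 3 + o/72 (W(o) = 3 - (0 + o)/(9*(-4 - 4)) = 3 - o/(9*(-8)) = 3 - o*(-1)/(9*8) = 3 - (-1)*o/72 = 3 + o/72)
M(s) = -3 + s
E(B) = -2 + B
1/(E(-2) + M(W(6))) = 1/((-2 - 2) + (-3 + (3 + (1/72)*6))) = 1/(-4 + (-3 + (3 + 1/12))) = 1/(-4 + (-3 + 37/12)) = 1/(-4 + 1/12) = 1/(-47/12) = -12/47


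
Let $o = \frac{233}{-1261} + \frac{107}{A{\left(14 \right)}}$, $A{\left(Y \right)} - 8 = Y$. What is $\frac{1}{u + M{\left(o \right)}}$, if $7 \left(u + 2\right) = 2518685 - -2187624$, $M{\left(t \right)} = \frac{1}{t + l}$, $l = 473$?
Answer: $\frac{92762369}{62366724967459} \approx 1.4874 \cdot 10^{-6}$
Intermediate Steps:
$A{\left(Y \right)} = 8 + Y$
$o = \frac{129801}{27742}$ ($o = \frac{233}{-1261} + \frac{107}{8 + 14} = 233 \left(- \frac{1}{1261}\right) + \frac{107}{22} = - \frac{233}{1261} + 107 \cdot \frac{1}{22} = - \frac{233}{1261} + \frac{107}{22} = \frac{129801}{27742} \approx 4.6789$)
$M{\left(t \right)} = \frac{1}{473 + t}$ ($M{\left(t \right)} = \frac{1}{t + 473} = \frac{1}{473 + t}$)
$u = \frac{4706295}{7}$ ($u = -2 + \frac{2518685 - -2187624}{7} = -2 + \frac{2518685 + 2187624}{7} = -2 + \frac{1}{7} \cdot 4706309 = -2 + \frac{4706309}{7} = \frac{4706295}{7} \approx 6.7233 \cdot 10^{5}$)
$\frac{1}{u + M{\left(o \right)}} = \frac{1}{\frac{4706295}{7} + \frac{1}{473 + \frac{129801}{27742}}} = \frac{1}{\frac{4706295}{7} + \frac{1}{\frac{13251767}{27742}}} = \frac{1}{\frac{4706295}{7} + \frac{27742}{13251767}} = \frac{1}{\frac{62366724967459}{92762369}} = \frac{92762369}{62366724967459}$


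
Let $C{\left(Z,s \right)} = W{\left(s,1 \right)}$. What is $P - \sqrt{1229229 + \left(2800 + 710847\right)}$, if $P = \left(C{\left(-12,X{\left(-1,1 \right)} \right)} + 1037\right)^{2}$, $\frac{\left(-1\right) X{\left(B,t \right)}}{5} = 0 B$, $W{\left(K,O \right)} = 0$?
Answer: $1075369 - 2 \sqrt{485719} \approx 1.074 \cdot 10^{6}$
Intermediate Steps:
$X{\left(B,t \right)} = 0$ ($X{\left(B,t \right)} = - 5 \cdot 0 B = \left(-5\right) 0 = 0$)
$C{\left(Z,s \right)} = 0$
$P = 1075369$ ($P = \left(0 + 1037\right)^{2} = 1037^{2} = 1075369$)
$P - \sqrt{1229229 + \left(2800 + 710847\right)} = 1075369 - \sqrt{1229229 + \left(2800 + 710847\right)} = 1075369 - \sqrt{1229229 + 713647} = 1075369 - \sqrt{1942876} = 1075369 - 2 \sqrt{485719}$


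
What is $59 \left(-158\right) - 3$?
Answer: $-9325$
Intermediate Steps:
$59 \left(-158\right) - 3 = -9322 + \left(-3 + 0\right) = -9322 - 3 = -9325$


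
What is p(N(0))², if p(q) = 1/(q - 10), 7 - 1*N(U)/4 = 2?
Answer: 1/100 ≈ 0.010000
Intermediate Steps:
N(U) = 20 (N(U) = 28 - 4*2 = 28 - 8 = 20)
p(q) = 1/(-10 + q)
p(N(0))² = (1/(-10 + 20))² = (1/10)² = (⅒)² = 1/100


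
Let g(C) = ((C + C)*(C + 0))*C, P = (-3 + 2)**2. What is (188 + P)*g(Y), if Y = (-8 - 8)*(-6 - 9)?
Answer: 5225472000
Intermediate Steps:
P = 1 (P = (-1)**2 = 1)
Y = 240 (Y = -16*(-15) = 240)
g(C) = 2*C**3 (g(C) = ((2*C)*C)*C = (2*C**2)*C = 2*C**3)
(188 + P)*g(Y) = (188 + 1)*(2*240**3) = 189*(2*13824000) = 189*27648000 = 5225472000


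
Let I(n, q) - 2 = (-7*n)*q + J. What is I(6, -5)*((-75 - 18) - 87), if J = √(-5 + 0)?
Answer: -38160 - 180*I*√5 ≈ -38160.0 - 402.49*I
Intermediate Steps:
J = I*√5 (J = √(-5) = I*√5 ≈ 2.2361*I)
I(n, q) = 2 + I*√5 - 7*n*q (I(n, q) = 2 + ((-7*n)*q + I*√5) = 2 + (-7*n*q + I*√5) = 2 + (I*√5 - 7*n*q) = 2 + I*√5 - 7*n*q)
I(6, -5)*((-75 - 18) - 87) = (2 + I*√5 - 7*6*(-5))*((-75 - 18) - 87) = (2 + I*√5 + 210)*(-93 - 87) = (212 + I*√5)*(-180) = -38160 - 180*I*√5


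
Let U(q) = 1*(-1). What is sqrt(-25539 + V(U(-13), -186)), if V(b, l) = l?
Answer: 35*I*sqrt(21) ≈ 160.39*I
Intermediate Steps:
U(q) = -1
sqrt(-25539 + V(U(-13), -186)) = sqrt(-25539 - 186) = sqrt(-25725) = 35*I*sqrt(21)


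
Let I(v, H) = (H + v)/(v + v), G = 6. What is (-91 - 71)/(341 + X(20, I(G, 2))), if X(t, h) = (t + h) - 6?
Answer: -486/1067 ≈ -0.45548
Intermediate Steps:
I(v, H) = (H + v)/(2*v) (I(v, H) = (H + v)/((2*v)) = (H + v)*(1/(2*v)) = (H + v)/(2*v))
X(t, h) = -6 + h + t (X(t, h) = (h + t) - 6 = -6 + h + t)
(-91 - 71)/(341 + X(20, I(G, 2))) = (-91 - 71)/(341 + (-6 + (½)*(2 + 6)/6 + 20)) = -162/(341 + (-6 + (½)*(⅙)*8 + 20)) = -162/(341 + (-6 + ⅔ + 20)) = -162/(341 + 44/3) = -162/1067/3 = -162*3/1067 = -486/1067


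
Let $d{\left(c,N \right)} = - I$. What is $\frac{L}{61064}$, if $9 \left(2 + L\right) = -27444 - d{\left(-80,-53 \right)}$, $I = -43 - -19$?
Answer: $- \frac{1527}{30532} \approx -0.050013$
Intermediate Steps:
$I = -24$ ($I = -43 + 19 = -24$)
$d{\left(c,N \right)} = 24$ ($d{\left(c,N \right)} = \left(-1\right) \left(-24\right) = 24$)
$L = -3054$ ($L = -2 + \frac{-27444 - 24}{9} = -2 + \frac{1}{9} \left(-27468\right) = -2 - 3052 = -3054$)
$\frac{L}{61064} = - \frac{3054}{61064} = \left(-3054\right) \frac{1}{61064} = - \frac{1527}{30532}$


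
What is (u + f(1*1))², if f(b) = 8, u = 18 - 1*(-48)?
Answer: 5476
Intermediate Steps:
u = 66 (u = 18 + 48 = 66)
(u + f(1*1))² = (66 + 8)² = 74² = 5476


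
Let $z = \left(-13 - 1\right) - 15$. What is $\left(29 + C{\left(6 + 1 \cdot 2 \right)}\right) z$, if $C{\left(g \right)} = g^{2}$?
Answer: $-2697$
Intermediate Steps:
$z = -29$ ($z = -14 - 15 = -29$)
$\left(29 + C{\left(6 + 1 \cdot 2 \right)}\right) z = \left(29 + \left(6 + 1 \cdot 2\right)^{2}\right) \left(-29\right) = \left(29 + \left(6 + 2\right)^{2}\right) \left(-29\right) = \left(29 + 8^{2}\right) \left(-29\right) = \left(29 + 64\right) \left(-29\right) = 93 \left(-29\right) = -2697$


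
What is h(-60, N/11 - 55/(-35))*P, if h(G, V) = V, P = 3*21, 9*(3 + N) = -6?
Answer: 78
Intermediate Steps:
N = -11/3 (N = -3 + (⅑)*(-6) = -3 - ⅔ = -11/3 ≈ -3.6667)
P = 63
h(-60, N/11 - 55/(-35))*P = (-11/3/11 - 55/(-35))*63 = (-11/3*1/11 - 55*(-1/35))*63 = (-⅓ + 11/7)*63 = (26/21)*63 = 78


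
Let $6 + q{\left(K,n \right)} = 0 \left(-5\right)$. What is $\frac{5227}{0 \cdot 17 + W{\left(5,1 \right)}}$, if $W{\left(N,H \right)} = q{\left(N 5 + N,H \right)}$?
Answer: $- \frac{5227}{6} \approx -871.17$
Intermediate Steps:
$q{\left(K,n \right)} = -6$ ($q{\left(K,n \right)} = -6 + 0 \left(-5\right) = -6 + 0 = -6$)
$W{\left(N,H \right)} = -6$
$\frac{5227}{0 \cdot 17 + W{\left(5,1 \right)}} = \frac{5227}{0 \cdot 17 - 6} = \frac{5227}{0 - 6} = \frac{5227}{-6} = 5227 \left(- \frac{1}{6}\right) = - \frac{5227}{6}$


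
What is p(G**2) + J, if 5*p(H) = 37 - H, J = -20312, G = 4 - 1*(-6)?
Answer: -101623/5 ≈ -20325.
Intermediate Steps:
G = 10 (G = 4 + 6 = 10)
p(H) = 37/5 - H/5 (p(H) = (37 - H)/5 = 37/5 - H/5)
p(G**2) + J = (37/5 - 1/5*10**2) - 20312 = (37/5 - 1/5*100) - 20312 = (37/5 - 20) - 20312 = -63/5 - 20312 = -101623/5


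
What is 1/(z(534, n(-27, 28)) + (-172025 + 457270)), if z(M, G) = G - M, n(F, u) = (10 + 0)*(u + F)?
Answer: 1/284721 ≈ 3.5122e-6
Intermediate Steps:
n(F, u) = 10*F + 10*u (n(F, u) = 10*(F + u) = 10*F + 10*u)
1/(z(534, n(-27, 28)) + (-172025 + 457270)) = 1/(((10*(-27) + 10*28) - 1*534) + (-172025 + 457270)) = 1/(((-270 + 280) - 534) + 285245) = 1/((10 - 534) + 285245) = 1/(-524 + 285245) = 1/284721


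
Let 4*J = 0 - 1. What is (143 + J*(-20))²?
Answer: 21904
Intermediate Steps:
J = -¼ (J = (0 - 1)/4 = (¼)*(-1) = -¼ ≈ -0.25000)
(143 + J*(-20))² = (143 - ¼*(-20))² = (143 + 5)² = 148² = 21904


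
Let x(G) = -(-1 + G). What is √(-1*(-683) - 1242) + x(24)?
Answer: -23 + I*√559 ≈ -23.0 + 23.643*I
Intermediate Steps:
x(G) = 1 - G
√(-1*(-683) - 1242) + x(24) = √(-1*(-683) - 1242) + (1 - 1*24) = √(683 - 1242) + (1 - 24) = √(-559) - 23 = I*√559 - 23 = -23 + I*√559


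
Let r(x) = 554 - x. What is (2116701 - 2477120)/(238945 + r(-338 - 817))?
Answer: -360419/240654 ≈ -1.4977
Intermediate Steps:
(2116701 - 2477120)/(238945 + r(-338 - 817)) = (2116701 - 2477120)/(238945 + (554 - (-338 - 817))) = -360419/(238945 + (554 - 1*(-1155))) = -360419/(238945 + (554 + 1155)) = -360419/(238945 + 1709) = -360419/240654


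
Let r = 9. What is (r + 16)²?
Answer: 625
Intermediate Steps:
(r + 16)² = (9 + 16)² = 25² = 625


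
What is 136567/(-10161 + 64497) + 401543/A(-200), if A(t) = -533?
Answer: -21745450237/28961088 ≈ -750.85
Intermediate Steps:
136567/(-10161 + 64497) + 401543/A(-200) = 136567/(-10161 + 64497) + 401543/(-533) = 136567/54336 + 401543*(-1/533) = 136567*(1/54336) - 401543/533 = 136567/54336 - 401543/533 = -21745450237/28961088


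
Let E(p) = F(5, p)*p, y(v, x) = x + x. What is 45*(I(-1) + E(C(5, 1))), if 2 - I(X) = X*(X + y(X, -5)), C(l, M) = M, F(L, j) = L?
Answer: -180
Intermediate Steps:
y(v, x) = 2*x
I(X) = 2 - X*(-10 + X) (I(X) = 2 - X*(X + 2*(-5)) = 2 - X*(X - 10) = 2 - X*(-10 + X))
E(p) = 5*p
45*(I(-1) + E(C(5, 1))) = 45*((2 - 1*(-1)² + 10*(-1)) + 5*1) = 45*((2 - 1*1 - 10) + 5) = 45*((2 - 1 - 10) + 5) = 45*(-9 + 5) = 45*(-4) = -180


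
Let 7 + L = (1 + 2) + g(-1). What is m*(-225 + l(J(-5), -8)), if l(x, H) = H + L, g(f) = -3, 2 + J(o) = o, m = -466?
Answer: 111840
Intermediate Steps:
J(o) = -2 + o
L = -7 (L = -7 + ((1 + 2) - 3) = -7 + (3 - 3) = -7 + 0 = -7)
l(x, H) = -7 + H (l(x, H) = H - 7 = -7 + H)
m*(-225 + l(J(-5), -8)) = -466*(-225 + (-7 - 8)) = -466*(-225 - 15) = -466*(-240) = 111840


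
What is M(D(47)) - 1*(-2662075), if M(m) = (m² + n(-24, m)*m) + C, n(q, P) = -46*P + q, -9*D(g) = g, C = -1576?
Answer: 23934574/9 ≈ 2.6594e+6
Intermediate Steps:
D(g) = -g/9
n(q, P) = q - 46*P
M(m) = -1576 + m² + m*(-24 - 46*m) (M(m) = (m² + (-24 - 46*m)*m) - 1576 = (m² + m*(-24 - 46*m)) - 1576 = -1576 + m² + m*(-24 - 46*m))
M(D(47)) - 1*(-2662075) = (-1576 - 45*(-⅑*47)² - (-8)*47/3) - 1*(-2662075) = (-1576 - 45*(-47/9)² - 24*(-47/9)) + 2662075 = (-1576 - 45*2209/81 + 376/3) + 2662075 = (-1576 - 11045/9 + 376/3) + 2662075 = -24101/9 + 2662075 = 23934574/9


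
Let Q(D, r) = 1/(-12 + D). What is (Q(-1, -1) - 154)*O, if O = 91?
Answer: -14021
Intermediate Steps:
(Q(-1, -1) - 154)*O = (1/(-12 - 1) - 154)*91 = (1/(-13) - 154)*91 = (-1/13 - 154)*91 = -2003/13*91 = -14021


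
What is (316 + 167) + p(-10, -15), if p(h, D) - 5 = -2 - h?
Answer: 496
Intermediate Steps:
p(h, D) = 3 - h (p(h, D) = 5 + (-2 - h) = 3 - h)
(316 + 167) + p(-10, -15) = (316 + 167) + (3 - 1*(-10)) = 483 + (3 + 10) = 483 + 13 = 496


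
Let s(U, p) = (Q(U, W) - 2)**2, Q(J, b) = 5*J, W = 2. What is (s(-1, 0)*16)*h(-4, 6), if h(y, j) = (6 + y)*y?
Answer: -6272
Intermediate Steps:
s(U, p) = (-2 + 5*U)**2 (s(U, p) = (5*U - 2)**2 = (-2 + 5*U)**2)
h(y, j) = y*(6 + y)
(s(-1, 0)*16)*h(-4, 6) = ((-2 + 5*(-1))**2*16)*(-4*(6 - 4)) = ((-2 - 5)**2*16)*(-4*2) = ((-7)**2*16)*(-8) = (49*16)*(-8) = 784*(-8) = -6272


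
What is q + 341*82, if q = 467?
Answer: 28429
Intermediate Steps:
q + 341*82 = 467 + 341*82 = 467 + 27962 = 28429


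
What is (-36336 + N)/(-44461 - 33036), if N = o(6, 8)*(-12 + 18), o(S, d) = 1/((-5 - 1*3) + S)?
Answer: 36339/77497 ≈ 0.46891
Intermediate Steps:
o(S, d) = 1/(-8 + S) (o(S, d) = 1/((-5 - 3) + S) = 1/(-8 + S))
N = -3 (N = (-12 + 18)/(-8 + 6) = 6/(-2) = -1/2*6 = -3)
(-36336 + N)/(-44461 - 33036) = (-36336 - 3)/(-44461 - 33036) = -36339/(-77497) = -36339*(-1/77497) = 36339/77497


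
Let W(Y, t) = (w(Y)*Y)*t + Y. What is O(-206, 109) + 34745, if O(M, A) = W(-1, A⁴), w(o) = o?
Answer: 141192905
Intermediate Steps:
W(Y, t) = Y + t*Y² (W(Y, t) = (Y*Y)*t + Y = Y²*t + Y = t*Y² + Y = Y + t*Y²)
O(M, A) = -1 + A⁴ (O(M, A) = -(1 - A⁴) = -1 + A⁴)
O(-206, 109) + 34745 = (-1 + 109⁴) + 34745 = (-1 + 141158161) + 34745 = 141158160 + 34745 = 141192905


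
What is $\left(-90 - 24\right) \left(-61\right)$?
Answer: $6954$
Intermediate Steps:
$\left(-90 - 24\right) \left(-61\right) = \left(-114\right) \left(-61\right) = 6954$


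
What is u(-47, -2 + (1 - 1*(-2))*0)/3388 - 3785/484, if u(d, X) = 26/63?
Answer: -1669159/213444 ≈ -7.8201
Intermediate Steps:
u(d, X) = 26/63 (u(d, X) = 26*(1/63) = 26/63)
u(-47, -2 + (1 - 1*(-2))*0)/3388 - 3785/484 = (26/63)/3388 - 3785/484 = (26/63)*(1/3388) - 3785*1/484 = 13/106722 - 3785/484 = -1669159/213444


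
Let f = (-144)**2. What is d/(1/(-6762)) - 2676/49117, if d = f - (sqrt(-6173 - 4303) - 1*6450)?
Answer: -9029263183320/49117 + 40572*I*sqrt(291) ≈ -1.8383e+8 + 6.9211e+5*I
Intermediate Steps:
f = 20736
d = 27186 - 6*I*sqrt(291) (d = 20736 - (sqrt(-6173 - 4303) - 1*6450) = 20736 - (sqrt(-10476) - 6450) = 20736 - (6*I*sqrt(291) - 6450) = 20736 - (-6450 + 6*I*sqrt(291)) = 20736 + (6450 - 6*I*sqrt(291)) = 27186 - 6*I*sqrt(291) ≈ 27186.0 - 102.35*I)
d/(1/(-6762)) - 2676/49117 = (27186 - 6*I*sqrt(291))/(1/(-6762)) - 2676/49117 = (27186 - 6*I*sqrt(291))/(-1/6762) - 2676*1/49117 = (27186 - 6*I*sqrt(291))*(-6762) - 2676/49117 = (-183831732 + 40572*I*sqrt(291)) - 2676/49117 = -9029263183320/49117 + 40572*I*sqrt(291)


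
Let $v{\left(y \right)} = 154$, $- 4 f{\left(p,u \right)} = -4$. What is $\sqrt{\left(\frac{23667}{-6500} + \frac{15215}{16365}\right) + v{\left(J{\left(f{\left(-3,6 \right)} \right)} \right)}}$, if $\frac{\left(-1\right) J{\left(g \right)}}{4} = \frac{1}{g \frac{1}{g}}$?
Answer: $\frac{\sqrt{684739016562705}}{2127450} \approx 12.3$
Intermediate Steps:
$f{\left(p,u \right)} = 1$ ($f{\left(p,u \right)} = \left(- \frac{1}{4}\right) \left(-4\right) = 1$)
$J{\left(g \right)} = -4$ ($J{\left(g \right)} = - \frac{4}{g \frac{1}{g}} = - \frac{4}{1} = \left(-4\right) 1 = -4$)
$\sqrt{\left(\frac{23667}{-6500} + \frac{15215}{16365}\right) + v{\left(J{\left(f{\left(-3,6 \right)} \right)} \right)}} = \sqrt{\left(\frac{23667}{-6500} + \frac{15215}{16365}\right) + 154} = \sqrt{\left(23667 \left(- \frac{1}{6500}\right) + 15215 \cdot \frac{1}{16365}\right) + 154} = \sqrt{\left(- \frac{23667}{6500} + \frac{3043}{3273}\right) + 154} = \sqrt{- \frac{57682591}{21274500} + 154} = \sqrt{\frac{3218590409}{21274500}} = \frac{\sqrt{684739016562705}}{2127450}$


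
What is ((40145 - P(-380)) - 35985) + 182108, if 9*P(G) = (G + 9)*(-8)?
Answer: 1673444/9 ≈ 1.8594e+5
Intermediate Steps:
P(G) = -8 - 8*G/9 (P(G) = ((G + 9)*(-8))/9 = ((9 + G)*(-8))/9 = (-72 - 8*G)/9 = -8 - 8*G/9)
((40145 - P(-380)) - 35985) + 182108 = ((40145 - (-8 - 8/9*(-380))) - 35985) + 182108 = ((40145 - (-8 + 3040/9)) - 35985) + 182108 = ((40145 - 1*2968/9) - 35985) + 182108 = ((40145 - 2968/9) - 35985) + 182108 = (358337/9 - 35985) + 182108 = 34472/9 + 182108 = 1673444/9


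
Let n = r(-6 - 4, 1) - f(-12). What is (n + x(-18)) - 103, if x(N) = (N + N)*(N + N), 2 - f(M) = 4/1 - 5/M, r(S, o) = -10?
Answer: 14225/12 ≈ 1185.4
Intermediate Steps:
f(M) = -2 + 5/M (f(M) = 2 - (4/1 - 5/M) = 2 - (4*1 - 5/M) = 2 - (4 - 5/M) = 2 + (-4 + 5/M) = -2 + 5/M)
n = -91/12 (n = -10 - (-2 + 5/(-12)) = -10 - (-2 + 5*(-1/12)) = -10 - (-2 - 5/12) = -10 - 1*(-29/12) = -10 + 29/12 = -91/12 ≈ -7.5833)
x(N) = 4*N² (x(N) = (2*N)*(2*N) = 4*N²)
(n + x(-18)) - 103 = (-91/12 + 4*(-18)²) - 103 = (-91/12 + 4*324) - 103 = (-91/12 + 1296) - 103 = 15461/12 - 103 = 14225/12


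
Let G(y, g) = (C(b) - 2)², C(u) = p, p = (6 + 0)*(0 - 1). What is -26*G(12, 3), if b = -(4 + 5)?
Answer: -1664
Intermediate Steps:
b = -9 (b = -1*9 = -9)
p = -6 (p = 6*(-1) = -6)
C(u) = -6
G(y, g) = 64 (G(y, g) = (-6 - 2)² = (-8)² = 64)
-26*G(12, 3) = -26*64 = -1664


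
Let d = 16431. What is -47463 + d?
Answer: -31032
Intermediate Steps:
-47463 + d = -47463 + 16431 = -31032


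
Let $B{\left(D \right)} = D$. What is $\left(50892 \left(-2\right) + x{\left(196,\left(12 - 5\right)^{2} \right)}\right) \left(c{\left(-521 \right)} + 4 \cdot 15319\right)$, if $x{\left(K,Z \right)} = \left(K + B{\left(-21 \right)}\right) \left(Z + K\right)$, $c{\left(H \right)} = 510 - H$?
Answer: $-3670443063$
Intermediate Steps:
$x{\left(K,Z \right)} = \left(-21 + K\right) \left(K + Z\right)$ ($x{\left(K,Z \right)} = \left(K - 21\right) \left(Z + K\right) = \left(-21 + K\right) \left(K + Z\right)$)
$\left(50892 \left(-2\right) + x{\left(196,\left(12 - 5\right)^{2} \right)}\right) \left(c{\left(-521 \right)} + 4 \cdot 15319\right) = \left(50892 \left(-2\right) + \left(196^{2} - 4116 - 21 \left(12 - 5\right)^{2} + 196 \left(12 - 5\right)^{2}\right)\right) \left(\left(510 - -521\right) + 4 \cdot 15319\right) = \left(-101784 + \left(38416 - 4116 - 21 \cdot 7^{2} + 196 \cdot 7^{2}\right)\right) \left(\left(510 + 521\right) + 61276\right) = \left(-101784 + \left(38416 - 4116 - 1029 + 196 \cdot 49\right)\right) \left(1031 + 61276\right) = \left(-101784 + \left(38416 - 4116 - 1029 + 9604\right)\right) 62307 = \left(-101784 + 42875\right) 62307 = \left(-58909\right) 62307 = -3670443063$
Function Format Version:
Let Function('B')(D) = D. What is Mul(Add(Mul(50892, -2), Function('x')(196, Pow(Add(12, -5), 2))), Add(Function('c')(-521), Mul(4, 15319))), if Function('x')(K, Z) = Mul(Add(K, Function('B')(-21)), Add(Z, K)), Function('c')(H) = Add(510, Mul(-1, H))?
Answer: -3670443063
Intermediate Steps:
Function('x')(K, Z) = Mul(Add(-21, K), Add(K, Z)) (Function('x')(K, Z) = Mul(Add(K, -21), Add(Z, K)) = Mul(Add(-21, K), Add(K, Z)))
Mul(Add(Mul(50892, -2), Function('x')(196, Pow(Add(12, -5), 2))), Add(Function('c')(-521), Mul(4, 15319))) = Mul(Add(Mul(50892, -2), Add(Pow(196, 2), Mul(-21, 196), Mul(-21, Pow(Add(12, -5), 2)), Mul(196, Pow(Add(12, -5), 2)))), Add(Add(510, Mul(-1, -521)), Mul(4, 15319))) = Mul(Add(-101784, Add(38416, -4116, Mul(-21, Pow(7, 2)), Mul(196, Pow(7, 2)))), Add(Add(510, 521), 61276)) = Mul(Add(-101784, Add(38416, -4116, Mul(-21, 49), Mul(196, 49))), Add(1031, 61276)) = Mul(Add(-101784, Add(38416, -4116, -1029, 9604)), 62307) = Mul(Add(-101784, 42875), 62307) = Mul(-58909, 62307) = -3670443063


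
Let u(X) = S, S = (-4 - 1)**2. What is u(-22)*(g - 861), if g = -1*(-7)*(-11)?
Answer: -23450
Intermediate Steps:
g = -77 (g = 7*(-11) = -77)
S = 25 (S = (-5)**2 = 25)
u(X) = 25
u(-22)*(g - 861) = 25*(-77 - 861) = 25*(-938) = -23450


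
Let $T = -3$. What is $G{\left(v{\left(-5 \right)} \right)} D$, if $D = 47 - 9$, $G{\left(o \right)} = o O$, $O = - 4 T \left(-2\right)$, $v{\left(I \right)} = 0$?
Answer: $0$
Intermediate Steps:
$O = -24$ ($O = \left(-4\right) \left(-3\right) \left(-2\right) = 12 \left(-2\right) = -24$)
$G{\left(o \right)} = - 24 o$ ($G{\left(o \right)} = o \left(-24\right) = - 24 o$)
$D = 38$ ($D = 47 - 9 = 38$)
$G{\left(v{\left(-5 \right)} \right)} D = \left(-24\right) 0 \cdot 38 = 0 \cdot 38 = 0$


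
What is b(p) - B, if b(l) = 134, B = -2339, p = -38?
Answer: 2473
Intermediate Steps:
b(p) - B = 134 - 1*(-2339) = 134 + 2339 = 2473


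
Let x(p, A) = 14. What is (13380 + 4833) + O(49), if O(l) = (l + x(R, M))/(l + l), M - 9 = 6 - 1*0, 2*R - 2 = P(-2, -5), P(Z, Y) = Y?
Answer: 254991/14 ≈ 18214.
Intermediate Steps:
R = -3/2 (R = 1 + (½)*(-5) = 1 - 5/2 = -3/2 ≈ -1.5000)
M = 15 (M = 9 + (6 - 1*0) = 9 + (6 + 0) = 9 + 6 = 15)
O(l) = (14 + l)/(2*l) (O(l) = (l + 14)/(l + l) = (14 + l)/((2*l)) = (14 + l)*(1/(2*l)) = (14 + l)/(2*l))
(13380 + 4833) + O(49) = (13380 + 4833) + (½)*(14 + 49)/49 = 18213 + (½)*(1/49)*63 = 18213 + 9/14 = 254991/14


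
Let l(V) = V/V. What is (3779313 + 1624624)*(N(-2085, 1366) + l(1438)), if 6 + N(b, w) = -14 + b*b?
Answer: 23492027350022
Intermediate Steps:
l(V) = 1
N(b, w) = -20 + b² (N(b, w) = -6 + (-14 + b*b) = -6 + (-14 + b²) = -20 + b²)
(3779313 + 1624624)*(N(-2085, 1366) + l(1438)) = (3779313 + 1624624)*((-20 + (-2085)²) + 1) = 5403937*((-20 + 4347225) + 1) = 5403937*(4347205 + 1) = 5403937*4347206 = 23492027350022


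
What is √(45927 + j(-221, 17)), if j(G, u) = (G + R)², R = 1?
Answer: √94327 ≈ 307.13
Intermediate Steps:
j(G, u) = (1 + G)² (j(G, u) = (G + 1)² = (1 + G)²)
√(45927 + j(-221, 17)) = √(45927 + (1 - 221)²) = √(45927 + (-220)²) = √(45927 + 48400) = √94327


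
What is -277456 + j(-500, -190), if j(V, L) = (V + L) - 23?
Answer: -278169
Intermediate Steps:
j(V, L) = -23 + L + V (j(V, L) = (L + V) - 23 = -23 + L + V)
-277456 + j(-500, -190) = -277456 + (-23 - 190 - 500) = -277456 - 713 = -278169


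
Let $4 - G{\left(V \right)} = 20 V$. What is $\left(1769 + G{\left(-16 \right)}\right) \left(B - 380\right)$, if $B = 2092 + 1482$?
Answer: $6685042$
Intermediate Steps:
$B = 3574$
$G{\left(V \right)} = 4 - 20 V$
$\left(1769 + G{\left(-16 \right)}\right) \left(B - 380\right) = \left(1769 + \left(4 - -320\right)\right) \left(3574 - 380\right) = \left(1769 + \left(4 + 320\right)\right) \left(3574 + \left(-1943 + 1563\right)\right) = \left(1769 + 324\right) \left(3574 - 380\right) = 2093 \cdot 3194 = 6685042$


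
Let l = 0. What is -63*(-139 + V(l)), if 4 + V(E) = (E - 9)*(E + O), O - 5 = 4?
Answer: 14112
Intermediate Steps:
O = 9 (O = 5 + 4 = 9)
V(E) = -4 + (-9 + E)*(9 + E) (V(E) = -4 + (E - 9)*(E + 9) = -4 + (-9 + E)*(9 + E))
-63*(-139 + V(l)) = -63*(-139 + (-85 + 0**2)) = -63*(-139 + (-85 + 0)) = -63*(-139 - 85) = -63*(-224) = 14112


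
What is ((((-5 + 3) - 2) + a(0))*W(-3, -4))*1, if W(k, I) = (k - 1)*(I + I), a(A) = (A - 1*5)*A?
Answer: -128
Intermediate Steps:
a(A) = A*(-5 + A) (a(A) = (A - 5)*A = (-5 + A)*A = A*(-5 + A))
W(k, I) = 2*I*(-1 + k) (W(k, I) = (-1 + k)*(2*I) = 2*I*(-1 + k))
((((-5 + 3) - 2) + a(0))*W(-3, -4))*1 = ((((-5 + 3) - 2) + 0*(-5 + 0))*(2*(-4)*(-1 - 3)))*1 = (((-2 - 2) + 0*(-5))*(2*(-4)*(-4)))*1 = ((-4 + 0)*32)*1 = -4*32*1 = -128*1 = -128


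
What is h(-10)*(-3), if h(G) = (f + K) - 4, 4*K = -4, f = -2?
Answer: 21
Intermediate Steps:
K = -1 (K = (¼)*(-4) = -1)
h(G) = -7 (h(G) = (-2 - 1) - 4 = -3 - 4 = -7)
h(-10)*(-3) = -7*(-3) = 21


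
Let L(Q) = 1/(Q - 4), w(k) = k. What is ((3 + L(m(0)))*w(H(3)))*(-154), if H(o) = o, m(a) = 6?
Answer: -1617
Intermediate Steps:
L(Q) = 1/(-4 + Q)
((3 + L(m(0)))*w(H(3)))*(-154) = ((3 + 1/(-4 + 6))*3)*(-154) = ((3 + 1/2)*3)*(-154) = ((3 + ½)*3)*(-154) = ((7/2)*3)*(-154) = (21/2)*(-154) = -1617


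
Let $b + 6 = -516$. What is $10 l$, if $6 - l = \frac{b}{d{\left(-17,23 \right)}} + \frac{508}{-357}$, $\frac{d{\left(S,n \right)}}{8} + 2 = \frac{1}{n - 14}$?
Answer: $- \frac{193645}{714} \approx -271.21$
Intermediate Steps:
$d{\left(S,n \right)} = -16 + \frac{8}{-14 + n}$ ($d{\left(S,n \right)} = -16 + \frac{8}{n - 14} = -16 + \frac{8}{-14 + n}$)
$b = -522$ ($b = -6 - 516 = -522$)
$l = - \frac{38729}{1428}$ ($l = 6 - \left(- \frac{522}{8 \frac{1}{-14 + 23} \left(29 - 46\right)} + \frac{508}{-357}\right) = 6 - \left(- \frac{522}{8 \cdot \frac{1}{9} \left(29 - 46\right)} + 508 \left(- \frac{1}{357}\right)\right) = 6 - \left(- \frac{522}{8 \cdot \frac{1}{9} \left(-17\right)} - \frac{508}{357}\right) = 6 - \left(- \frac{522}{- \frac{136}{9}} - \frac{508}{357}\right) = 6 - \left(\left(-522\right) \left(- \frac{9}{136}\right) - \frac{508}{357}\right) = 6 - \left(\frac{2349}{68} - \frac{508}{357}\right) = 6 - \frac{47297}{1428} = - \frac{38729}{1428} \approx -27.121$)
$10 l = 10 \left(- \frac{38729}{1428}\right) = - \frac{193645}{714}$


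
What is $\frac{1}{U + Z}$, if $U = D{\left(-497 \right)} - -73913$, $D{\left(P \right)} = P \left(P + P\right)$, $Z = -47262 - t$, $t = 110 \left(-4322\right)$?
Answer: $\frac{1}{996089} \approx 1.0039 \cdot 10^{-6}$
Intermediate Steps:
$t = -475420$
$Z = 428158$ ($Z = -47262 - -475420 = -47262 + 475420 = 428158$)
$D{\left(P \right)} = 2 P^{2}$ ($D{\left(P \right)} = P 2 P = 2 P^{2}$)
$U = 567931$ ($U = 2 \left(-497\right)^{2} - -73913 = 2 \cdot 247009 + 73913 = 494018 + 73913 = 567931$)
$\frac{1}{U + Z} = \frac{1}{567931 + 428158} = \frac{1}{996089}$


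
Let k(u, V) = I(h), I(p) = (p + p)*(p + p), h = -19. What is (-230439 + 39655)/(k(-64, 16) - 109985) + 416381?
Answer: 45194600905/108541 ≈ 4.1638e+5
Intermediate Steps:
I(p) = 4*p² (I(p) = (2*p)*(2*p) = 4*p²)
k(u, V) = 1444 (k(u, V) = 4*(-19)² = 4*361 = 1444)
(-230439 + 39655)/(k(-64, 16) - 109985) + 416381 = (-230439 + 39655)/(1444 - 109985) + 416381 = -190784/(-108541) + 416381 = -190784*(-1/108541) + 416381 = 190784/108541 + 416381 = 45194600905/108541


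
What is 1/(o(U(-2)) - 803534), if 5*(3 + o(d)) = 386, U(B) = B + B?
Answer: -5/4017299 ≈ -1.2446e-6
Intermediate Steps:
U(B) = 2*B
o(d) = 371/5 (o(d) = -3 + (⅕)*386 = -3 + 386/5 = 371/5)
1/(o(U(-2)) - 803534) = 1/(371/5 - 803534) = 1/(-4017299/5) = -5/4017299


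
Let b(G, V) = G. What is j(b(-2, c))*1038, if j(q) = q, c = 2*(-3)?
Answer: -2076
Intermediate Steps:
c = -6
j(b(-2, c))*1038 = -2*1038 = -2076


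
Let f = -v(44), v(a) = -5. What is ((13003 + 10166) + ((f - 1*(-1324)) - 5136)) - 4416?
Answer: 14946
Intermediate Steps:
f = 5 (f = -1*(-5) = 5)
((13003 + 10166) + ((f - 1*(-1324)) - 5136)) - 4416 = ((13003 + 10166) + ((5 - 1*(-1324)) - 5136)) - 4416 = (23169 + ((5 + 1324) - 5136)) - 4416 = (23169 + (1329 - 5136)) - 4416 = (23169 - 3807) - 4416 = 19362 - 4416 = 14946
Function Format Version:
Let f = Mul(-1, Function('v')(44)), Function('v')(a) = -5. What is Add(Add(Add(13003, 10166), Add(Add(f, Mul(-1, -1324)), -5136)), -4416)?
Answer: 14946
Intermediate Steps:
f = 5 (f = Mul(-1, -5) = 5)
Add(Add(Add(13003, 10166), Add(Add(f, Mul(-1, -1324)), -5136)), -4416) = Add(Add(Add(13003, 10166), Add(Add(5, Mul(-1, -1324)), -5136)), -4416) = Add(Add(23169, Add(Add(5, 1324), -5136)), -4416) = Add(Add(23169, Add(1329, -5136)), -4416) = Add(Add(23169, -3807), -4416) = Add(19362, -4416) = 14946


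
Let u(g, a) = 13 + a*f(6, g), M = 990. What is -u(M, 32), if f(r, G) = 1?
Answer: -45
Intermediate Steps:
u(g, a) = 13 + a (u(g, a) = 13 + a*1 = 13 + a)
-u(M, 32) = -(13 + 32) = -1*45 = -45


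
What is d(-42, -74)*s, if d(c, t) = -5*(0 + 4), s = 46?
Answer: -920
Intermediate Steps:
d(c, t) = -20 (d(c, t) = -5*4 = -20)
d(-42, -74)*s = -20*46 = -920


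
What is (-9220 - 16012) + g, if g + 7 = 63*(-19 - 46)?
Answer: -29334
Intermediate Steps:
g = -4102 (g = -7 + 63*(-19 - 46) = -7 + 63*(-65) = -7 - 4095 = -4102)
(-9220 - 16012) + g = (-9220 - 16012) - 4102 = -25232 - 4102 = -29334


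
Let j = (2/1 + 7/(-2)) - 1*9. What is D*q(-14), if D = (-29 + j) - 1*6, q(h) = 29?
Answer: -2639/2 ≈ -1319.5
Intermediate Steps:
j = -21/2 (j = (2*1 + 7*(-½)) - 9 = (2 - 7/2) - 9 = -3/2 - 9 = -21/2 ≈ -10.500)
D = -91/2 (D = (-29 - 21/2) - 1*6 = -79/2 - 6 = -91/2 ≈ -45.500)
D*q(-14) = -91/2*29 = -2639/2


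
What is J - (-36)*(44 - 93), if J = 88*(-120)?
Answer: -12324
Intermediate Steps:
J = -10560
J - (-36)*(44 - 93) = -10560 - (-36)*(44 - 93) = -10560 - (-36)*(-49) = -10560 - 1*1764 = -10560 - 1764 = -12324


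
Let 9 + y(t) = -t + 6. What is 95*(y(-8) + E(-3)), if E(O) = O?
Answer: 190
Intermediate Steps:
y(t) = -3 - t (y(t) = -9 + (-t + 6) = -9 + (6 - t) = -3 - t)
95*(y(-8) + E(-3)) = 95*((-3 - 1*(-8)) - 3) = 95*((-3 + 8) - 3) = 95*(5 - 3) = 95*2 = 190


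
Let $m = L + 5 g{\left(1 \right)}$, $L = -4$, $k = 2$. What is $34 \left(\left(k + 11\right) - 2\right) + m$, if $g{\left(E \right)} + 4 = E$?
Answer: $355$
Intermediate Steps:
$g{\left(E \right)} = -4 + E$
$m = -19$ ($m = -4 + 5 \left(-4 + 1\right) = -4 + 5 \left(-3\right) = -4 - 15 = -19$)
$34 \left(\left(k + 11\right) - 2\right) + m = 34 \left(\left(2 + 11\right) - 2\right) - 19 = 34 \left(13 - 2\right) - 19 = 34 \cdot 11 - 19 = 374 - 19 = 355$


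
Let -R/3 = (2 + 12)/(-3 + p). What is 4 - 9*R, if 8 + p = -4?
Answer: -106/5 ≈ -21.200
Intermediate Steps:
p = -12 (p = -8 - 4 = -12)
R = 14/5 (R = -3*(2 + 12)/(-3 - 12) = -42/(-15) = -42*(-1)/15 = -3*(-14/15) = 14/5 ≈ 2.8000)
4 - 9*R = 4 - 9*14/5 = 4 - 126/5 = -106/5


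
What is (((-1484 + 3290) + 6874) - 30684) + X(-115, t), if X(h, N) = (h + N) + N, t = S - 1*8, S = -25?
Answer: -22185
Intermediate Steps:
t = -33 (t = -25 - 1*8 = -25 - 8 = -33)
X(h, N) = h + 2*N (X(h, N) = (N + h) + N = h + 2*N)
(((-1484 + 3290) + 6874) - 30684) + X(-115, t) = (((-1484 + 3290) + 6874) - 30684) + (-115 + 2*(-33)) = ((1806 + 6874) - 30684) + (-115 - 66) = (8680 - 30684) - 181 = -22004 - 181 = -22185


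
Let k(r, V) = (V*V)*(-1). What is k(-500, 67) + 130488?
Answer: 125999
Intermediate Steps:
k(r, V) = -V**2 (k(r, V) = V**2*(-1) = -V**2)
k(-500, 67) + 130488 = -1*67**2 + 130488 = -1*4489 + 130488 = -4489 + 130488 = 125999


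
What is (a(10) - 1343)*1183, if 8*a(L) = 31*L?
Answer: -6171711/4 ≈ -1.5429e+6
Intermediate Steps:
a(L) = 31*L/8 (a(L) = (31*L)/8 = 31*L/8)
(a(10) - 1343)*1183 = ((31/8)*10 - 1343)*1183 = (155/4 - 1343)*1183 = -5217/4*1183 = -6171711/4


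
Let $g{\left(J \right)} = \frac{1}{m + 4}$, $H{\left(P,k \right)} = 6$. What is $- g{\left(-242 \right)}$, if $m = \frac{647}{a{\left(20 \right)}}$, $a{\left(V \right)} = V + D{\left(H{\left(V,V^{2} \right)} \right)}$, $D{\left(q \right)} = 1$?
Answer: $- \frac{21}{731} \approx -0.028728$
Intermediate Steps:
$a{\left(V \right)} = 1 + V$ ($a{\left(V \right)} = V + 1 = 1 + V$)
$m = \frac{647}{21}$ ($m = \frac{647}{1 + 20} = \frac{647}{21} \approx 30.81$)
$g{\left(J \right)} = \frac{21}{731}$ ($g{\left(J \right)} = \frac{1}{\frac{647}{21} + 4} = \frac{1}{\frac{731}{21}} = \frac{21}{731}$)
$- g{\left(-242 \right)} = \left(-1\right) \frac{21}{731} = - \frac{21}{731}$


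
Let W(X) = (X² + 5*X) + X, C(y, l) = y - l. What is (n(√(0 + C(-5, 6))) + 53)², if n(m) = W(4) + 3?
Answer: 9216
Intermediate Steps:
W(X) = X² + 6*X
n(m) = 43 (n(m) = 4*(6 + 4) + 3 = 4*10 + 3 = 40 + 3 = 43)
(n(√(0 + C(-5, 6))) + 53)² = (43 + 53)² = 96² = 9216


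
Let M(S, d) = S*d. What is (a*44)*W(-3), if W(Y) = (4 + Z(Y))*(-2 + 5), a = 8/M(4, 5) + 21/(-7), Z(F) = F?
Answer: -1716/5 ≈ -343.20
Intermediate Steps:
a = -13/5 (a = 8/((4*5)) + 21/(-7) = 8/20 + 21*(-⅐) = 8*(1/20) - 3 = ⅖ - 3 = -13/5 ≈ -2.6000)
W(Y) = 12 + 3*Y (W(Y) = (4 + Y)*(-2 + 5) = (4 + Y)*3 = 12 + 3*Y)
(a*44)*W(-3) = (-13/5*44)*(12 + 3*(-3)) = -572*(12 - 9)/5 = -572/5*3 = -1716/5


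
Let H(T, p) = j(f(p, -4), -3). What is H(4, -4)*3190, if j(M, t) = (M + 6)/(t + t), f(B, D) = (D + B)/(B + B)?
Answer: -11165/3 ≈ -3721.7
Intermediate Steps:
f(B, D) = (B + D)/(2*B) (f(B, D) = (B + D)/((2*B)) = (B + D)*(1/(2*B)) = (B + D)/(2*B))
j(M, t) = (6 + M)/(2*t) (j(M, t) = (6 + M)/((2*t)) = (6 + M)*(1/(2*t)) = (6 + M)/(2*t))
H(T, p) = -1 - (-4 + p)/(12*p) (H(T, p) = (½)*(6 + (p - 4)/(2*p))/(-3) = (½)*(-⅓)*(6 + (-4 + p)/(2*p)) = -1 - (-4 + p)/(12*p))
H(4, -4)*3190 = ((1/12)*(4 - 13*(-4))/(-4))*3190 = ((1/12)*(-¼)*(4 + 52))*3190 = ((1/12)*(-¼)*56)*3190 = -7/6*3190 = -11165/3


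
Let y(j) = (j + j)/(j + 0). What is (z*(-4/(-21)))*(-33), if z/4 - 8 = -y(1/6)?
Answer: -1056/7 ≈ -150.86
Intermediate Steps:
y(j) = 2 (y(j) = (2*j)/j = 2)
z = 24 (z = 32 + 4*(-1*2) = 32 + 4*(-2) = 32 - 8 = 24)
(z*(-4/(-21)))*(-33) = (24*(-4/(-21)))*(-33) = (24*(-4*(-1/21)))*(-33) = (24*(4/21))*(-33) = (32/7)*(-33) = -1056/7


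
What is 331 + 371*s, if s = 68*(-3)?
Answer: -75353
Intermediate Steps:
s = -204
331 + 371*s = 331 + 371*(-204) = 331 - 75684 = -75353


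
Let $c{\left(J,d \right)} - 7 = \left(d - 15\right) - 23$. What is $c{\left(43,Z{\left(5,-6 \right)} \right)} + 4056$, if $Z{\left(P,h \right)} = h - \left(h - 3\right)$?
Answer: $4028$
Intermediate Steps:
$Z{\left(P,h \right)} = 3$ ($Z{\left(P,h \right)} = h - \left(h - 3\right) = h - \left(-3 + h\right) = 3$)
$c{\left(J,d \right)} = -31 + d$ ($c{\left(J,d \right)} = 7 + \left(\left(d - 15\right) - 23\right) = 7 + \left(\left(-15 + d\right) - 23\right) = 7 + \left(-38 + d\right) = -31 + d$)
$c{\left(43,Z{\left(5,-6 \right)} \right)} + 4056 = \left(-31 + 3\right) + 4056 = -28 + 4056 = 4028$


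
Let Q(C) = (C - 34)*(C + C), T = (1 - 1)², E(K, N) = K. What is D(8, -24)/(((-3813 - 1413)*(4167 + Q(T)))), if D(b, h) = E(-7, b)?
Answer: 7/21776742 ≈ 3.2144e-7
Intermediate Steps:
T = 0 (T = 0² = 0)
D(b, h) = -7
Q(C) = 2*C*(-34 + C) (Q(C) = (-34 + C)*(2*C) = 2*C*(-34 + C))
D(8, -24)/(((-3813 - 1413)*(4167 + Q(T)))) = -7*1/((-3813 - 1413)*(4167 + 2*0*(-34 + 0))) = -7*(-1/(5226*(4167 + 2*0*(-34)))) = -7*(-1/(5226*(4167 + 0))) = -7/((-5226*4167)) = -7/(-21776742) = -7*(-1/21776742) = 7/21776742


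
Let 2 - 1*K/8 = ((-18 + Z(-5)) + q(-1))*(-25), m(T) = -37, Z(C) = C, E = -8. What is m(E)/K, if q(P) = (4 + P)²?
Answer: 37/2784 ≈ 0.013290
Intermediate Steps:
K = -2784 (K = 16 - 8*((-18 - 5) + (4 - 1)²)*(-25) = 16 - 8*(-23 + 3²)*(-25) = 16 - 8*(-23 + 9)*(-25) = 16 - (-112)*(-25) = 16 - 8*350 = 16 - 2800 = -2784)
m(E)/K = -37/(-2784) = -37*(-1/2784) = 37/2784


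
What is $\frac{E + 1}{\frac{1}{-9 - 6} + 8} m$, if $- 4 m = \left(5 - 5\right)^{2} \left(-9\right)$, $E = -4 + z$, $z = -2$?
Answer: $0$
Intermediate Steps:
$E = -6$ ($E = -4 - 2 = -6$)
$m = 0$ ($m = - \frac{\left(5 - 5\right)^{2} \left(-9\right)}{4} = - \frac{0^{2} \left(-9\right)}{4} = - \frac{0 \left(-9\right)}{4} = \left(- \frac{1}{4}\right) 0 = 0$)
$\frac{E + 1}{\frac{1}{-9 - 6} + 8} m = \frac{-6 + 1}{\frac{1}{-9 - 6} + 8} \cdot 0 = - \frac{5}{\frac{1}{-15} + 8} \cdot 0 = - \frac{5}{- \frac{1}{15} + 8} \cdot 0 = - \frac{5}{\frac{119}{15}} \cdot 0 = \left(-5\right) \frac{15}{119} \cdot 0 = \left(- \frac{75}{119}\right) 0 = 0$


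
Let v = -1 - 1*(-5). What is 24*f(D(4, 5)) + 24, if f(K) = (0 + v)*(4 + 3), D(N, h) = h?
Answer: 696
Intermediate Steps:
v = 4 (v = -1 + 5 = 4)
f(K) = 28 (f(K) = (0 + 4)*(4 + 3) = 4*7 = 28)
24*f(D(4, 5)) + 24 = 24*28 + 24 = 672 + 24 = 696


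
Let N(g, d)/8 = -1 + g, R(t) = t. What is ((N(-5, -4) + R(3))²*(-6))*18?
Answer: -218700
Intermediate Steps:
N(g, d) = -8 + 8*g (N(g, d) = 8*(-1 + g) = -8 + 8*g)
((N(-5, -4) + R(3))²*(-6))*18 = (((-8 + 8*(-5)) + 3)²*(-6))*18 = (((-8 - 40) + 3)²*(-6))*18 = ((-48 + 3)²*(-6))*18 = ((-45)²*(-6))*18 = (2025*(-6))*18 = -12150*18 = -218700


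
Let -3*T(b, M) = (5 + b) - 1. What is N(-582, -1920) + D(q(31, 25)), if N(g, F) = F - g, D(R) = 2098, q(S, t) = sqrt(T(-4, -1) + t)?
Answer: 760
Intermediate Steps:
T(b, M) = -4/3 - b/3 (T(b, M) = -((5 + b) - 1)/3 = -(4 + b)/3 = -4/3 - b/3)
q(S, t) = sqrt(t) (q(S, t) = sqrt((-4/3 - 1/3*(-4)) + t) = sqrt((-4/3 + 4/3) + t) = sqrt(0 + t) = sqrt(t))
N(-582, -1920) + D(q(31, 25)) = (-1920 - 1*(-582)) + 2098 = (-1920 + 582) + 2098 = -1338 + 2098 = 760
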